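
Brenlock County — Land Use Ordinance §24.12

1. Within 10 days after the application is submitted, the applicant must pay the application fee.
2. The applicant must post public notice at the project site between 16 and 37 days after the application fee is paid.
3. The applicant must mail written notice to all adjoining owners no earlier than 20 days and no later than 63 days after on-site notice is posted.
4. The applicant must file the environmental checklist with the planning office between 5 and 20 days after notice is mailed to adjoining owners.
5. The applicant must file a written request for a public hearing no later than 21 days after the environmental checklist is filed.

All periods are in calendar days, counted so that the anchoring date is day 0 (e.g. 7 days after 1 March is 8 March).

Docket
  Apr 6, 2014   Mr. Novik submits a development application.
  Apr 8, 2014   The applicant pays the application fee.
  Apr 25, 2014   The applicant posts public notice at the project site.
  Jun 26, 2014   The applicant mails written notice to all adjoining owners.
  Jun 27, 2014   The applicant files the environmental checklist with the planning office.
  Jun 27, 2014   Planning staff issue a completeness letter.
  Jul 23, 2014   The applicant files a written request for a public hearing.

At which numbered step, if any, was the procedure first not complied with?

Step 1 — counting 10 days from Apr 6, 2014 (when the application is submitted) gives a deadline of Apr 16, 2014; done Apr 8, 2014 — timely.
Step 2 — 16 and 37 days from Apr 8, 2014 (when the application fee is paid) are Apr 24, 2014 and May 15, 2014 respectively; done Apr 25, 2014, which is between those dates.
Step 3 — 20 and 63 days from Apr 25, 2014 (when on-site notice is posted) are May 15, 2014 and Jun 27, 2014 respectively; done Jun 26, 2014 — within the window.
Step 4 — 5 and 20 days from Jun 26, 2014 (when notice is mailed to adjoining owners) are Jul 1, 2014 and Jul 16, 2014 respectively; done Jun 27, 2014 — 4 days before the window opened.
Later steps need not be reached.

Step 4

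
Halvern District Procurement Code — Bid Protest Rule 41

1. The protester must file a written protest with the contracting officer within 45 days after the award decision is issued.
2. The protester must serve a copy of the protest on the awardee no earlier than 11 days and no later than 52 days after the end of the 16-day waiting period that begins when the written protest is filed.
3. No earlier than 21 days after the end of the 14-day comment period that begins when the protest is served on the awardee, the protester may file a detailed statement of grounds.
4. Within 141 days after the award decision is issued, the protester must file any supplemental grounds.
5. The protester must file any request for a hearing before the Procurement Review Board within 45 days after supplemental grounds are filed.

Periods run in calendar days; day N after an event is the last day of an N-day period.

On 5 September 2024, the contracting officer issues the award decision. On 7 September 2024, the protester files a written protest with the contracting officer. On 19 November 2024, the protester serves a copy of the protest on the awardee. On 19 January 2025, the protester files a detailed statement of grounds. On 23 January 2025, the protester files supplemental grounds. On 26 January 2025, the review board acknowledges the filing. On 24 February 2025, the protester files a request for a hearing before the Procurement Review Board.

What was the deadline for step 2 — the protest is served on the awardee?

The written protest is filed on 7 September 2024; the 16-day waiting period therefore ends 23 September 2024, and step 2 runs from that date. The window is 11–52 days after 23 September 2024; it closes on 14 November 2024.

14 November 2024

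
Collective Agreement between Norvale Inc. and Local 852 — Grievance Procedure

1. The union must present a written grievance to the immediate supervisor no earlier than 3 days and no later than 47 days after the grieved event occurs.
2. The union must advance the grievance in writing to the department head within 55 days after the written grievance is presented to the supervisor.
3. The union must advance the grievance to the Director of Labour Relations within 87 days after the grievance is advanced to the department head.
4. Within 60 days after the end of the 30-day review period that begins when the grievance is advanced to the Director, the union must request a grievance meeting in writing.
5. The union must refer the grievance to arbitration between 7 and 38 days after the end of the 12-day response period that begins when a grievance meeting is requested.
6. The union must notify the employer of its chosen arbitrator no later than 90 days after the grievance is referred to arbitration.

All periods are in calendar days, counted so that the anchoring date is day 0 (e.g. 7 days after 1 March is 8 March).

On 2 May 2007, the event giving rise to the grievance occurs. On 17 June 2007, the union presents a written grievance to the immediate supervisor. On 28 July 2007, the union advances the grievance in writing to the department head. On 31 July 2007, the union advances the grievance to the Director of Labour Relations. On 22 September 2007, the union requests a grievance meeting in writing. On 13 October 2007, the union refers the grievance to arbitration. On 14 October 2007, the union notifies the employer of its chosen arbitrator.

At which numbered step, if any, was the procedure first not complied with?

Step 1: the window is 3–47 days after 2 May 2007 (when the grieved event occurs), so 5 May 2007 through 18 June 2007; done 17 June 2007, which is between those dates.
Step 2: 55 days after 17 June 2007 (when the written grievance is presented to the supervisor) is 11 August 2007; done 28 July 2007 — timely.
Step 3: 87 days after 28 July 2007 (when the grievance is advanced to the department head) is 23 October 2007; completed 31 July 2007, before the deadline.
Step 4: 60 days after 30 August 2007 (end of the 30-day review period, which began when the grievance is advanced to the Director on 31 July 2007) is 29 October 2007; completed 22 September 2007, before the deadline.
Step 5: the window is 7–38 days after 4 October 2007 (end of the 12-day response period, which began when a grievance meeting is requested on 22 September 2007), so 11 October 2007 through 11 November 2007; done 13 October 2007 — within the window.
Step 6: 90 days after 13 October 2007 (when the grievance is referred to arbitration) is 11 January 2008; completed 14 October 2007, before the deadline.

None — every step was satisfied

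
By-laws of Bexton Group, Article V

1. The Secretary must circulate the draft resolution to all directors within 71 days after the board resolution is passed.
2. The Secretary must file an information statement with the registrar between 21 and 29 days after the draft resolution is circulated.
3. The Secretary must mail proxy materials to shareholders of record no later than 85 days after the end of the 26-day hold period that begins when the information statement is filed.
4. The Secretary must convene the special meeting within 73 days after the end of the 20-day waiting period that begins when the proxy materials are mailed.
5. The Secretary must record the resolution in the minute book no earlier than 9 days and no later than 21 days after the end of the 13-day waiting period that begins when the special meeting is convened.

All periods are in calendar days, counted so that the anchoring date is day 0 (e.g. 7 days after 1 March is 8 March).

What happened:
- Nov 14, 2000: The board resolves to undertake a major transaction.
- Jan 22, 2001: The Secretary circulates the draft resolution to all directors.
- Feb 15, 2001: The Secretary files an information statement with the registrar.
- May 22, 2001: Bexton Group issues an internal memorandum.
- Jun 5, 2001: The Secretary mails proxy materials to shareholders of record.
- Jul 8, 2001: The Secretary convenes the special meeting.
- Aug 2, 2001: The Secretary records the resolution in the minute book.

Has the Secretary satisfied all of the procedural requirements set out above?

Yes

Step 1: 71 days after Nov 14, 2000 (when the board resolution is passed) is Jan 24, 2001; Jan 22, 2001 is within that limit.
Step 2: the window is 21–29 days after Jan 22, 2001 (when the draft resolution is circulated), so Feb 12, 2001 through Feb 20, 2001; done Feb 15, 2001, which is between those dates.
Step 3: 85 days after Mar 13, 2001 (end of the 26-day hold period, which began when the information statement is filed on Feb 15, 2001) is Jun 6, 2001; done Jun 5, 2001 — timely.
Step 4: 73 days after Jun 25, 2001 (end of the 20-day waiting period, which began when the proxy materials are mailed on Jun 5, 2001) is Sep 6, 2001; Jul 8, 2001 is within that limit.
Step 5: the window is 9–21 days after Jul 21, 2001 (end of the 13-day waiting period, which began when the special meeting is convened on Jul 8, 2001), so Jul 30, 2001 through Aug 11, 2001; Aug 2, 2001 falls inside that range.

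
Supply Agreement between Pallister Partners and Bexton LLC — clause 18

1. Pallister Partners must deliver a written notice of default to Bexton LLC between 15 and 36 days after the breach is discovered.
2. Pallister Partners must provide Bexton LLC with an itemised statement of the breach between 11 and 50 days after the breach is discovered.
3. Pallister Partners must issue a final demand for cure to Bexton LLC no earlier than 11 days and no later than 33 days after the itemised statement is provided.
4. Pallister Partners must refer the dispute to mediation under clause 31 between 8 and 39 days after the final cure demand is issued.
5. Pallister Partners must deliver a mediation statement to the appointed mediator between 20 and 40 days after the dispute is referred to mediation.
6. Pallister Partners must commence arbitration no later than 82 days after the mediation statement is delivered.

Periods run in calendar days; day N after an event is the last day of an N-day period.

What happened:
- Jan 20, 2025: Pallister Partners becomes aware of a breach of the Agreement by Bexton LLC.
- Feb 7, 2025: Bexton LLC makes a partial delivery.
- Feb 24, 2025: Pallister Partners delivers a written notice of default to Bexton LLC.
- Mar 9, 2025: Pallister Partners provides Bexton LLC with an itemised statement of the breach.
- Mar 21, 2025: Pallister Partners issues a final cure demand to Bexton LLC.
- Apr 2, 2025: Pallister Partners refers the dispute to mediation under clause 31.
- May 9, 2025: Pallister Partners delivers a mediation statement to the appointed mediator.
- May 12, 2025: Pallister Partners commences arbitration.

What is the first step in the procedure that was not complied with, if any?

(1) the permitted window runs from Jan 20, 2025 + 15 = Feb 4, 2025 to Jan 20, 2025 + 36 = Feb 25, 2025; Feb 24, 2025 falls inside that range.
(2) the permitted window runs from Jan 20, 2025 + 11 = Jan 31, 2025 to Jan 20, 2025 + 50 = Mar 11, 2025; Mar 9, 2025 falls inside that range.
(3) the permitted window runs from Mar 9, 2025 + 11 = Mar 20, 2025 to Mar 9, 2025 + 33 = Apr 11, 2025; done Mar 21, 2025 — within the window.
(4) the permitted window runs from Mar 21, 2025 + 8 = Mar 29, 2025 to Mar 21, 2025 + 39 = Apr 29, 2025; Apr 2, 2025 falls inside that range.
(5) the permitted window runs from Apr 2, 2025 + 20 = Apr 22, 2025 to Apr 2, 2025 + 40 = May 12, 2025; done May 9, 2025 — within the window.
(6) due by May 9, 2025 + 82 days = Jul 30, 2025; completed May 12, 2025, before the deadline.

None — every step was satisfied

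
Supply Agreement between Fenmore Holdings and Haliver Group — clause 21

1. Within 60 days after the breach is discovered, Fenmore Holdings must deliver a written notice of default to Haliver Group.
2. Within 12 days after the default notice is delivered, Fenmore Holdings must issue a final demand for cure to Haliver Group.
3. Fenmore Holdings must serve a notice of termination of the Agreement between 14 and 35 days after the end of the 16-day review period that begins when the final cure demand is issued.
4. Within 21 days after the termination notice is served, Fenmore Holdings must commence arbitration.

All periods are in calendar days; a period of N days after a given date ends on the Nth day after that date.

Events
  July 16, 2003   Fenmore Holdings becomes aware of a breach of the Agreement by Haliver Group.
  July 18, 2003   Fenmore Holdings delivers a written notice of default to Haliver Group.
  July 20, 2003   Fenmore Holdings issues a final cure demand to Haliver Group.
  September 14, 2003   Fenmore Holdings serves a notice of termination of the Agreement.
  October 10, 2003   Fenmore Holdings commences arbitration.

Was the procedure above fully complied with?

(1) due by July 16, 2003 + 60 days = September 14, 2003; July 18, 2003 is within that limit.
(2) due by July 18, 2003 + 12 days = July 30, 2003; completed July 20, 2003, before the deadline.
(3) the permitted window runs from August 5, 2003 + 14 = August 19, 2003 to August 5, 2003 + 35 = September 9, 2003; done September 14, 2003 — 5 days after the window closed.

No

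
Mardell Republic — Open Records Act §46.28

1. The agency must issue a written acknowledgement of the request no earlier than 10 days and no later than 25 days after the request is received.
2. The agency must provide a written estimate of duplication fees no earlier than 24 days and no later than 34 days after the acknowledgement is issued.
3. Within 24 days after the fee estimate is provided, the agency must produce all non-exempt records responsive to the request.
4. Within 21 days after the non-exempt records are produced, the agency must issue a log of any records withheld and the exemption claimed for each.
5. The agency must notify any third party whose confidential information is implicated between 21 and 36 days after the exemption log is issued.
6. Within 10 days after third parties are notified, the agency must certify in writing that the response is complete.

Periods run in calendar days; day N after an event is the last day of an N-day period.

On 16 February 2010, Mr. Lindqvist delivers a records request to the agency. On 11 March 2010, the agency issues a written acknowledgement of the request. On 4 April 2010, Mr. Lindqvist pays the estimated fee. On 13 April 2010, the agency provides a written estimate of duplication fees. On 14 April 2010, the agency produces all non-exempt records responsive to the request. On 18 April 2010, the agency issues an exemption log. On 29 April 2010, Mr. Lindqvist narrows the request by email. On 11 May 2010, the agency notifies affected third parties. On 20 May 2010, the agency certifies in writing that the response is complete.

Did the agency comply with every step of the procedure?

Yes

Step 1 — 10 and 25 days from 16 February 2010 (when the request is received) are 26 February 2010 and 13 March 2010 respectively; done 11 March 2010 — within the window.
Step 2 — 24 and 34 days from 11 March 2010 (when the acknowledgement is issued) are 4 April 2010 and 14 April 2010 respectively; 13 April 2010 falls inside that range.
Step 3 — counting 24 days from 13 April 2010 (when the fee estimate is provided) gives a deadline of 7 May 2010; completed 14 April 2010, before the deadline.
Step 4 — counting 21 days from 14 April 2010 (when the non-exempt records are produced) gives a deadline of 5 May 2010; done 18 April 2010 — timely.
Step 5 — 21 and 36 days from 18 April 2010 (when the exemption log is issued) are 9 May 2010 and 24 May 2010 respectively; done 11 May 2010, which is between those dates.
Step 6 — counting 10 days from 11 May 2010 (when third parties are notified) gives a deadline of 21 May 2010; done 20 May 2010 — timely.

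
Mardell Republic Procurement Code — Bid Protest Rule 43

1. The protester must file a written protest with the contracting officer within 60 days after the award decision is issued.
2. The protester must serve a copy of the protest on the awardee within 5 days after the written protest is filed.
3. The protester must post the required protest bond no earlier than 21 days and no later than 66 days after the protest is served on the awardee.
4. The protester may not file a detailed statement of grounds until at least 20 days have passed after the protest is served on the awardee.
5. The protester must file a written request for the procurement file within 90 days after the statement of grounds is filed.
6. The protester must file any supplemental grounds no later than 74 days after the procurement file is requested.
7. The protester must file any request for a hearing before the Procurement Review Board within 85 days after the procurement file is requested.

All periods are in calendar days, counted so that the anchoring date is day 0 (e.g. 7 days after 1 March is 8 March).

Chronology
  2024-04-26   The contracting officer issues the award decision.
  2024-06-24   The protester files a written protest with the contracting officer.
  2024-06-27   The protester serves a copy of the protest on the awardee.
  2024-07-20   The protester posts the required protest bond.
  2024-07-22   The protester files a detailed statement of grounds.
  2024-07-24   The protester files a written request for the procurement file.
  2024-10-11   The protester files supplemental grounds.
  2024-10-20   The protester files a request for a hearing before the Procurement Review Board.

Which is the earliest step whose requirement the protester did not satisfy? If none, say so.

Step 6

Step 1: 60 days after 2024-04-26 (when the award decision is issued) is 2024-06-25; completed 2024-06-24, before the deadline.
Step 2: 5 days after 2024-06-24 (when the written protest is filed) is 2024-06-29; 2024-06-27 is within that limit.
Step 3: the window is 21–66 days after 2024-06-27 (when the protest is served on the awardee), so 2024-07-18 through 2024-09-01; done 2024-07-20 — within the window.
Step 4: the earliest permitted date is 20 days after 2024-06-27 (when the protest is served on the awardee), i.e. 2024-07-17; done 2024-07-22, after the minimum wait.
Step 5: 90 days after 2024-07-22 (when the statement of grounds is filed) is 2024-10-20; done 2024-07-24 — timely.
Step 6: 74 days after 2024-07-24 (when the procurement file is requested) is 2024-10-06; done 2024-10-11 — 5 days late.
No need to go further; step 6 was not satisfied.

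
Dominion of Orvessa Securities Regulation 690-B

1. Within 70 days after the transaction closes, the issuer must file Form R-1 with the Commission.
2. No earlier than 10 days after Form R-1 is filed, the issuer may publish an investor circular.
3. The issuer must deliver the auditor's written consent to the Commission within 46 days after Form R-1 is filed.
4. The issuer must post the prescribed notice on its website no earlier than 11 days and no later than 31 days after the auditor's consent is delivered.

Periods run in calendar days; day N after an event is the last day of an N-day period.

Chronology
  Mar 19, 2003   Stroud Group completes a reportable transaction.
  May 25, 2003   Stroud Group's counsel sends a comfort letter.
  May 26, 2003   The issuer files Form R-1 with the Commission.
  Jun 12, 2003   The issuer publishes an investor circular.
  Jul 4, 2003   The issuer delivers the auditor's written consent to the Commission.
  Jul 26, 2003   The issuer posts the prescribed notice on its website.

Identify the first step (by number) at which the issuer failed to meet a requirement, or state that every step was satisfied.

None — every step was satisfied

(1) due by Mar 19, 2003 + 70 days = May 28, 2003; completed May 26, 2003, before the deadline.
(2) permitted from May 26, 2003 + 10 days = Jun 5, 2003 onward; Jun 12, 2003 is on or after that date.
(3) due by May 26, 2003 + 46 days = Jul 11, 2003; Jul 4, 2003 is within that limit.
(4) the permitted window runs from Jul 4, 2003 + 11 = Jul 15, 2003 to Jul 4, 2003 + 31 = Aug 4, 2003; done Jul 26, 2003 — within the window.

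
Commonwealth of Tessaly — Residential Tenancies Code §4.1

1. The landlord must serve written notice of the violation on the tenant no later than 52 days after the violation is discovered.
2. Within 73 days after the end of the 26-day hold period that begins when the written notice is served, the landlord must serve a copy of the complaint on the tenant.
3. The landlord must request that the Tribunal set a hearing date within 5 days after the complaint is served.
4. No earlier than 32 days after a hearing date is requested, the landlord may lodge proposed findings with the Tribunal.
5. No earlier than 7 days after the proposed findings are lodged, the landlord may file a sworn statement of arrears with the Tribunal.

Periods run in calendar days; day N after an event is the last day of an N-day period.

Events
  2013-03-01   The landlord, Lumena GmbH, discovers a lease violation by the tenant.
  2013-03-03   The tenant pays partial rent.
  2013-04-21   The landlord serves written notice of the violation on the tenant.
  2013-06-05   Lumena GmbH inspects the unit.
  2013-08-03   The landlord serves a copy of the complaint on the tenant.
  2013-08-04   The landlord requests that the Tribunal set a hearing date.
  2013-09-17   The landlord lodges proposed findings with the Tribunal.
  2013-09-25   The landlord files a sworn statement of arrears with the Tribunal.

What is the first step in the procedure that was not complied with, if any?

Step 1 — counting 52 days from 2013-03-01 (when the violation is discovered) gives a deadline of 2013-04-22; done 2013-04-21 — timely.
Step 2 — counting 73 days from 2013-05-17 (end of the 26-day hold period, which began when the written notice is served on 2013-04-21) gives a deadline of 2013-07-29; 2013-08-03 misses that deadline by 5 days.

Step 2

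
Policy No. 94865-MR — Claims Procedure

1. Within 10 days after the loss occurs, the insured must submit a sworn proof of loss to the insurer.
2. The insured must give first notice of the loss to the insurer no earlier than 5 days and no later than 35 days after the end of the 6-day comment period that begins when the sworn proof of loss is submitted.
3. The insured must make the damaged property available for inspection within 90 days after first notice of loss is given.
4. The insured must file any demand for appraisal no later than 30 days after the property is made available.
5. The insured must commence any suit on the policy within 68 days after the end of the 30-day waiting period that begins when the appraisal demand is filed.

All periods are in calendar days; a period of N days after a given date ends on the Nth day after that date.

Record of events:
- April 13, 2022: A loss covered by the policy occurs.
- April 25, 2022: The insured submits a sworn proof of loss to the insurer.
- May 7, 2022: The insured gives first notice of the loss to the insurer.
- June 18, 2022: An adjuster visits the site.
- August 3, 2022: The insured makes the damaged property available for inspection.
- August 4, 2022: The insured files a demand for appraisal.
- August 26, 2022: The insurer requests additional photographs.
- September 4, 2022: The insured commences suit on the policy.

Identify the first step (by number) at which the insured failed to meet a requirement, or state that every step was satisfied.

Step 1 — counting 10 days from April 13, 2022 (when the loss occurs) gives a deadline of April 23, 2022; not done until April 25, 2022, 2 days after the deadline.

Step 1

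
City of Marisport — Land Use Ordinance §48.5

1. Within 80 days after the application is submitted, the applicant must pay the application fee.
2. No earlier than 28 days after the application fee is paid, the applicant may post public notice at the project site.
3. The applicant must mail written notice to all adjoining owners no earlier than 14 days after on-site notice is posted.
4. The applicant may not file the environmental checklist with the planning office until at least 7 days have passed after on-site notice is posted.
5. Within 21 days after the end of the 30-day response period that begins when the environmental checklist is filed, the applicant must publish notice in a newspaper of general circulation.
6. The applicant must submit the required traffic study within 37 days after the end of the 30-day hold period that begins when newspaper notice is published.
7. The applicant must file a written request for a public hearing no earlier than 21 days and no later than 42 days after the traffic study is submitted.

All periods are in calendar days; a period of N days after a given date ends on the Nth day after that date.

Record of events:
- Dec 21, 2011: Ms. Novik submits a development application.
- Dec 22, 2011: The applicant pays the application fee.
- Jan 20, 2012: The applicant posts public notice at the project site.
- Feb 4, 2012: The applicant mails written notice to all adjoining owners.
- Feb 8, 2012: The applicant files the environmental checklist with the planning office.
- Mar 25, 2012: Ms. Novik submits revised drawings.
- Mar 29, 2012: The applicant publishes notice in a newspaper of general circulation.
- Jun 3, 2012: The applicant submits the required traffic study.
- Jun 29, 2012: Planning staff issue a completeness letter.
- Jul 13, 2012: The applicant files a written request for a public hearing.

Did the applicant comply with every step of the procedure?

Yes

(1) due by Dec 21, 2011 + 80 days = Mar 10, 2012; Dec 22, 2011 is within that limit.
(2) permitted from Dec 22, 2011 + 28 days = Jan 19, 2012 onward; Jan 20, 2012 is on or after that date.
(3) permitted from Jan 20, 2012 + 14 days = Feb 3, 2012 onward; done Feb 4, 2012 — permitted.
(4) permitted from Jan 20, 2012 + 7 days = Jan 27, 2012 onward; done Feb 8, 2012, after the minimum wait.
(5) due by Mar 9, 2012 + 21 days = Mar 30, 2012; done Mar 29, 2012 — timely.
(6) due by Apr 28, 2012 + 37 days = Jun 4, 2012; Jun 3, 2012 is within that limit.
(7) the permitted window runs from Jun 3, 2012 + 21 = Jun 24, 2012 to Jun 3, 2012 + 42 = Jul 15, 2012; Jul 13, 2012 falls inside that range.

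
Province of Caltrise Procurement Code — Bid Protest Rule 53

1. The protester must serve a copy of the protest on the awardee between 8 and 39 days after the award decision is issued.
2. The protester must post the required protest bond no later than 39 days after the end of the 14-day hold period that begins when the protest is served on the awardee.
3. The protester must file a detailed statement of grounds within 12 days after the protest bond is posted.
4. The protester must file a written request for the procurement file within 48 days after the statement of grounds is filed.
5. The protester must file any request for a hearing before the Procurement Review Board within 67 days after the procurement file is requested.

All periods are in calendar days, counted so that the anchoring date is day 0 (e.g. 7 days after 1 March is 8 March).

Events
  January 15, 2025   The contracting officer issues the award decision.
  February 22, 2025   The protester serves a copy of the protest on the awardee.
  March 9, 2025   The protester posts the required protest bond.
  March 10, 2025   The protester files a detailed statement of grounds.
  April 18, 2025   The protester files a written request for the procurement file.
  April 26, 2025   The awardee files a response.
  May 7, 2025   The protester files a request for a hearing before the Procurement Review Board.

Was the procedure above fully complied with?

Yes

Step 1: the window is 8–39 days after January 15, 2025 (when the award decision is issued), so January 23, 2025 through February 23, 2025; February 22, 2025 falls inside that range.
Step 2: 39 days after March 8, 2025 (end of the 14-day hold period, which began when the protest is served on the awardee on February 22, 2025) is April 16, 2025; done March 9, 2025 — timely.
Step 3: 12 days after March 9, 2025 (when the protest bond is posted) is March 21, 2025; completed March 10, 2025, before the deadline.
Step 4: 48 days after March 10, 2025 (when the statement of grounds is filed) is April 27, 2025; done April 18, 2025 — timely.
Step 5: 67 days after April 18, 2025 (when the procurement file is requested) is June 24, 2025; May 7, 2025 is within that limit.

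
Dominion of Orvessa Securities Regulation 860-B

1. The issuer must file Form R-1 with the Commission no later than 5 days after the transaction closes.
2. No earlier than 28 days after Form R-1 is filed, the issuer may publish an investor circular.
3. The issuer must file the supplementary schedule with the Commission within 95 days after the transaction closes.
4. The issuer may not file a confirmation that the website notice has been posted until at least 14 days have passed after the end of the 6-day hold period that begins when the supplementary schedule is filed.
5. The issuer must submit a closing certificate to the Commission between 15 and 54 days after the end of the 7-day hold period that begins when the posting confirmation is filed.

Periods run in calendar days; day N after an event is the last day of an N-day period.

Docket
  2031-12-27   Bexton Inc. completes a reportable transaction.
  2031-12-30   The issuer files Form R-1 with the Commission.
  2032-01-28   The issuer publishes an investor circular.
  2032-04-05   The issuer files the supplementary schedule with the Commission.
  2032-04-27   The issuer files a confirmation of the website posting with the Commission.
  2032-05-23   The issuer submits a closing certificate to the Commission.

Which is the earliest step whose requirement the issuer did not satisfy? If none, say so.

(1) due by 2031-12-27 + 5 days = 2032-01-01; 2031-12-30 is within that limit.
(2) permitted from 2031-12-30 + 28 days = 2032-01-27 onward; done 2032-01-28, after the minimum wait.
(3) due by 2031-12-27 + 95 days = 2032-03-31; 2032-04-05 misses that deadline by 5 days.

Step 3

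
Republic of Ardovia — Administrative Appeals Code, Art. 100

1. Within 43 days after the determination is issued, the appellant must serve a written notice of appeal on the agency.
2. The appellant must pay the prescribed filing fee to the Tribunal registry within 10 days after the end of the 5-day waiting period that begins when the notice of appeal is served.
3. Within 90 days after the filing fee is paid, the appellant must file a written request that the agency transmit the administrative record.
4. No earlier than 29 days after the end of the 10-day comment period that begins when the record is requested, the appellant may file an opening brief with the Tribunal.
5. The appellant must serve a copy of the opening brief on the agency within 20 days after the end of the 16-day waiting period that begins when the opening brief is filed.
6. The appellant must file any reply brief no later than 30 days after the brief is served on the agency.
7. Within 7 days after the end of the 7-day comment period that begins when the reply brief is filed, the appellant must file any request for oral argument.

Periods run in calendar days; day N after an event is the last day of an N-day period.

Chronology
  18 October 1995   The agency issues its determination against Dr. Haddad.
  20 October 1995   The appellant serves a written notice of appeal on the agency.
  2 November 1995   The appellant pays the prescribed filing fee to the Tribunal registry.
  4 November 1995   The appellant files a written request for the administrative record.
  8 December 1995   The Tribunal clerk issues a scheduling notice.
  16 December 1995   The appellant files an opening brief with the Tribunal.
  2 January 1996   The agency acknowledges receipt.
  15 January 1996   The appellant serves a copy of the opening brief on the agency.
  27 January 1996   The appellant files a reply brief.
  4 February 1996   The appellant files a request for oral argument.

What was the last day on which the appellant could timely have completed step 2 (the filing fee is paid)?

4 November 1995

The notice of appeal is served on 20 October 1995; the 5-day waiting period therefore ends 25 October 1995, and step 2 runs from that date. 10 days after 25 October 1995 is 4 November 1995.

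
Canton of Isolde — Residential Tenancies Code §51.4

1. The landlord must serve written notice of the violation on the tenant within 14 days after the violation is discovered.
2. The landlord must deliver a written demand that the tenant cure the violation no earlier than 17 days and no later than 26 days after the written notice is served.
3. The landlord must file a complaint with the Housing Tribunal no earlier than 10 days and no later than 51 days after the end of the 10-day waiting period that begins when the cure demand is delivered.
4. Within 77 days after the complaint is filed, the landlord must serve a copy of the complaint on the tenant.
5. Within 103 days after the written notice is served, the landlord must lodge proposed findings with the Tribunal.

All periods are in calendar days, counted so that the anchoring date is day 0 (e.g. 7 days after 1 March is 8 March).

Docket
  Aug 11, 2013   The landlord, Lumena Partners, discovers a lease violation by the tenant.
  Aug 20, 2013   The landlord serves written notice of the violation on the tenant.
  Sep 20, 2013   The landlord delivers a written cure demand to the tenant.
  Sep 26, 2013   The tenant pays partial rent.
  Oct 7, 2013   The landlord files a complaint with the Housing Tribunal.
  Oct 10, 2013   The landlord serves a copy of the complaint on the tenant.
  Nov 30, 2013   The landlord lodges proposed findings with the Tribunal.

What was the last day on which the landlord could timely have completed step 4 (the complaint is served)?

Step 4 runs from Oct 7, 2013, when the complaint is filed. 77 days after Oct 7, 2013 is Dec 23, 2013.

Dec 23, 2013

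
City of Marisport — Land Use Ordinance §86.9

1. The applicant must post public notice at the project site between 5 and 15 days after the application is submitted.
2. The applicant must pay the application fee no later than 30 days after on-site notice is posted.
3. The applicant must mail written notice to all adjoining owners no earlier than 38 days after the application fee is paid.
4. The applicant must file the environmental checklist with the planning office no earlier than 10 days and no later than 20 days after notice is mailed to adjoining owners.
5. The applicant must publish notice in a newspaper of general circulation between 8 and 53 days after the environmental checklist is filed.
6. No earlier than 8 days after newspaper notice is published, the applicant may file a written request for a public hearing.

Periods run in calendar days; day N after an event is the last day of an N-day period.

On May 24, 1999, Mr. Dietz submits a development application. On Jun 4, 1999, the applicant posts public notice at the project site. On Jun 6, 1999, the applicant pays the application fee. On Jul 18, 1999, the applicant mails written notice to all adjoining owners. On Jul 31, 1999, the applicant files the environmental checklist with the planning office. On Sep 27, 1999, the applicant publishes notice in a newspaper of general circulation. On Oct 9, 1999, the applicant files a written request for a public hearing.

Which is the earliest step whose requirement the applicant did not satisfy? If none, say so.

Step 5

(1) the permitted window runs from May 24, 1999 + 5 = May 29, 1999 to May 24, 1999 + 15 = Jun 8, 1999; Jun 4, 1999 falls inside that range.
(2) due by Jun 4, 1999 + 30 days = Jul 4, 1999; Jun 6, 1999 is within that limit.
(3) permitted from Jun 6, 1999 + 38 days = Jul 14, 1999 onward; Jul 18, 1999 is on or after that date.
(4) the permitted window runs from Jul 18, 1999 + 10 = Jul 28, 1999 to Jul 18, 1999 + 20 = Aug 7, 1999; done Jul 31, 1999 — within the window.
(5) the permitted window runs from Jul 31, 1999 + 8 = Aug 8, 1999 to Jul 31, 1999 + 53 = Sep 22, 1999; done Sep 27, 1999 — 5 days after the window closed.
That is the first point of non-compliance.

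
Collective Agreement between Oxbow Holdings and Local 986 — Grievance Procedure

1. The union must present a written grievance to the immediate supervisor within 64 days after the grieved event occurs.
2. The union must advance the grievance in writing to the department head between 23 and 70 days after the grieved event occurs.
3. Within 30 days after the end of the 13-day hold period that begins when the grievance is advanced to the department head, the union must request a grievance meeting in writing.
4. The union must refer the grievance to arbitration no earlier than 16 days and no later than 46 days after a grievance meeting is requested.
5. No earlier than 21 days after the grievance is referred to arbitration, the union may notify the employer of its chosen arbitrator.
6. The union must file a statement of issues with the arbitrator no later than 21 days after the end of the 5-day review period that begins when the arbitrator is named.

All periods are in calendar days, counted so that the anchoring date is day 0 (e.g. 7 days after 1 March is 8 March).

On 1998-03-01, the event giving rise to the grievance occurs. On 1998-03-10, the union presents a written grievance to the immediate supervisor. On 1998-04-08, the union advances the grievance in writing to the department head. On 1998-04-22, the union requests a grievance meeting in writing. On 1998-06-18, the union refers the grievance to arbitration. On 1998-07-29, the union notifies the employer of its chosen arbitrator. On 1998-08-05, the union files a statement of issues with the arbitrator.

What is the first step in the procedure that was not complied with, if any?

Step 1 — counting 64 days from 1998-03-01 (when the grieved event occurs) gives a deadline of 1998-05-04; done 1998-03-10 — timely.
Step 2 — 23 and 70 days from 1998-03-01 (when the grieved event occurs) are 1998-03-24 and 1998-05-10 respectively; done 1998-04-08, which is between those dates.
Step 3 — counting 30 days from 1998-04-21 (end of the 13-day hold period, which began when the grievance is advanced to the department head on 1998-04-08) gives a deadline of 1998-05-21; completed 1998-04-22, before the deadline.
Step 4 — 16 and 46 days from 1998-04-22 (when a grievance meeting is requested) are 1998-05-08 and 1998-06-07 respectively; done 1998-06-18 — 11 days after the window closed.

Step 4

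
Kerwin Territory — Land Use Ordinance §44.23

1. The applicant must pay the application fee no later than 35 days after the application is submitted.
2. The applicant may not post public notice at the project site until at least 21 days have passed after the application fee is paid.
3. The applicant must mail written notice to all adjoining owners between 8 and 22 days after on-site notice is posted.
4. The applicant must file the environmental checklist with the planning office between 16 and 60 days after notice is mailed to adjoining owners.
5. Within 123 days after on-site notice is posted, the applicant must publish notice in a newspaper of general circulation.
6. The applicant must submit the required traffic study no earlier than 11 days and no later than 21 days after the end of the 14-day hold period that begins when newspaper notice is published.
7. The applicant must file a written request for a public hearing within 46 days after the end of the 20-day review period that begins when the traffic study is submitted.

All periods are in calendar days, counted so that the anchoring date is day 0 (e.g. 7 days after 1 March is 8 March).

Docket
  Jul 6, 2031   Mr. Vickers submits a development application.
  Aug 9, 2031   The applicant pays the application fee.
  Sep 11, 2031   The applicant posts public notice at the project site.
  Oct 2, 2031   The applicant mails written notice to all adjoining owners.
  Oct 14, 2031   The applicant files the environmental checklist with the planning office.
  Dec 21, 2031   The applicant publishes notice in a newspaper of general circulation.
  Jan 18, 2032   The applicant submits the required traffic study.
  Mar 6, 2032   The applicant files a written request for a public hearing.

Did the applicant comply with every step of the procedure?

Step 1 — counting 35 days from Jul 6, 2031 (when the application is submitted) gives a deadline of Aug 10, 2031; Aug 9, 2031 is within that limit.
Step 2 — must wait 21 days from Aug 9, 2031 (when the application fee is paid), so not before Aug 30, 2031; done Sep 11, 2031 — permitted.
Step 3 — 8 and 22 days from Sep 11, 2031 (when on-site notice is posted) are Sep 19, 2031 and Oct 3, 2031 respectively; Oct 2, 2031 falls inside that range.
Step 4 — 16 and 60 days from Oct 2, 2031 (when notice is mailed to adjoining owners) are Oct 18, 2031 and Dec 1, 2031 respectively; done Oct 14, 2031 — 4 days before the window opened.

No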